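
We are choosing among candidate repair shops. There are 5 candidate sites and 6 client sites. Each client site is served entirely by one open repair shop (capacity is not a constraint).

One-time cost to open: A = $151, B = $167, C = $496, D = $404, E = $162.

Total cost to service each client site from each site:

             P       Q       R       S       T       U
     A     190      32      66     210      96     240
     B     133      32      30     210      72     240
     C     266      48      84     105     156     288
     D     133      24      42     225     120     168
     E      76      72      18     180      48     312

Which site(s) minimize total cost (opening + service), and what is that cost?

Open E only; minimum total cost 868.

For any fixed open set, each client site goes to its cheapest open site; total = fixed + service.
{E}: P→E 76, Q→E 72, R→E 18, S→E 180, T→E 48, U→E 312. Service 706; fixed 162; total 868.
{B}: service 717 + fixed 167 = 884
{A, E}: service 594 + fixed 313 = 907
{A, B, C, D, E}: service 439 + fixed 1380 = 1819
No other subset beats 868.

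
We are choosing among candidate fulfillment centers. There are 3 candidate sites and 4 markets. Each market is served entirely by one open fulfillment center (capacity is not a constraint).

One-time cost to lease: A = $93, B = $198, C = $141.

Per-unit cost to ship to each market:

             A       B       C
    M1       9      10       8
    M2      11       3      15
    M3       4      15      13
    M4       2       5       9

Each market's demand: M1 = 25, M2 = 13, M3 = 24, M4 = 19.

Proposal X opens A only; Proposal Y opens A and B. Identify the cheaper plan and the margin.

Proposal X: {A}: M1→A 9·25=225, M2→A 11·13=143, M3→A 4·24=96, M4→A 2·19=38. Service 502; fixed 93; total 595.
Proposal Y: {A, B}: M1→A 9·25=225, M2→B 3·13=39, M3→A 4·24=96, M4→A 2·19=38. Service 398; fixed 291; total 689.
Difference: |595 − 689| = 94.

Proposal X is cheaper by 94.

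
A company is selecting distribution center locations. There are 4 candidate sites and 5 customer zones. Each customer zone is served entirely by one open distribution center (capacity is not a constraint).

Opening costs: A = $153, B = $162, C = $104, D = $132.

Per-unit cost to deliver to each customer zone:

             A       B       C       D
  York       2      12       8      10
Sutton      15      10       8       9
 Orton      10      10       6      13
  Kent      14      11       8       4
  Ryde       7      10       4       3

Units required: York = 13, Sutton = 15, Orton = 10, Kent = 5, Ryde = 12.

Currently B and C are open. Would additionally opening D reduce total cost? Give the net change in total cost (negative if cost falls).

No — net change +100 (cost rises by 100).

Current service cost with {B, C}: 372.
Adding D: each customer zone re-picks its cheapest; new service cost 340, saving 32.
Extra fixed cost: 132. Net change = 132 − 32 = 100.
(Totals: 638 → 738.)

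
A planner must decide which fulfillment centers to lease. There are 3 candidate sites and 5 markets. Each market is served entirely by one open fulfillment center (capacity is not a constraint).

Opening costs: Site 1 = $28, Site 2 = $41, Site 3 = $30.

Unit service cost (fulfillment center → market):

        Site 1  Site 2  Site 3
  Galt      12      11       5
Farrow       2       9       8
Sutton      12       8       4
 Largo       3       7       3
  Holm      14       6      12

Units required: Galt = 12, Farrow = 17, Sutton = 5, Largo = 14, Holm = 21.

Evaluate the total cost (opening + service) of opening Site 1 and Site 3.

Total cost: 466

Each market is assigned to its cheapest site among the open ones.
{Site 1, Site 3}: Galt→Site 3 5·12=60, Farrow→Site 1 2·17=34, Sutton→Site 3 4·5=20, Largo→Site 1 3·14=42, Holm→Site 3 12·21=252. Service 408; fixed 58; total 466.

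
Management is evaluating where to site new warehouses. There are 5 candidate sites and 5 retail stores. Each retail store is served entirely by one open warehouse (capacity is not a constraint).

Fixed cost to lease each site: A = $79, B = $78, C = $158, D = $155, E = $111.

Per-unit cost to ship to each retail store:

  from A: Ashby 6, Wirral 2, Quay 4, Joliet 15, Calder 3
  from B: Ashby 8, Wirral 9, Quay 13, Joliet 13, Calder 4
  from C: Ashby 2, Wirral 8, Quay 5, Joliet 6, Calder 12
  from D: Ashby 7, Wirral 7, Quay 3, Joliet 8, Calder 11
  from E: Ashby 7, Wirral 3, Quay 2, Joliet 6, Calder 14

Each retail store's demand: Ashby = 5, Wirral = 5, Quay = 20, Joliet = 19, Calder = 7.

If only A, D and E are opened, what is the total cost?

Each retail store is assigned to its cheapest site among the open ones.
{A, D, E}: Ashby→A 6·5=30, Wirral→A 2·5=10, Quay→E 2·20=40, Joliet→E 6·19=114, Calder→A 3·7=21. Service 215; fixed 345; total 560.

Total cost: 560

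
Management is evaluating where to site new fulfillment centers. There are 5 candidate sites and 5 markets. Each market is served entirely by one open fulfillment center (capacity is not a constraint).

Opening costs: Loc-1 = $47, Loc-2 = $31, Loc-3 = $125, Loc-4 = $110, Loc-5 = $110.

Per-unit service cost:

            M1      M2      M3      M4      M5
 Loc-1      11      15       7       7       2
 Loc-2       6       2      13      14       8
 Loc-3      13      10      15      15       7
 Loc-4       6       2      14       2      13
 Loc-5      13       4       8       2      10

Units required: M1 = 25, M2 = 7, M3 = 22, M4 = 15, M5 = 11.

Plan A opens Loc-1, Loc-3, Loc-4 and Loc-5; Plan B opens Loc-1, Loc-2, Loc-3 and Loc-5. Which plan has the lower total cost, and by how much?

Plan B is cheaper by 79.

Plan A: {Loc-1, Loc-3, Loc-4, Loc-5}: M1→Loc-4 6·25=150, M2→Loc-4 2·7=14, M3→Loc-1 7·22=154, M4→Loc-4 2·15=30, M5→Loc-1 2·11=22. Service 370; fixed 392; total 762.
Plan B: {Loc-1, Loc-2, Loc-3, Loc-5}: M1→Loc-2 6·25=150, M2→Loc-2 2·7=14, M3→Loc-1 7·22=154, M4→Loc-5 2·15=30, M5→Loc-1 2·11=22. Service 370; fixed 313; total 683.
Difference: |762 − 683| = 79.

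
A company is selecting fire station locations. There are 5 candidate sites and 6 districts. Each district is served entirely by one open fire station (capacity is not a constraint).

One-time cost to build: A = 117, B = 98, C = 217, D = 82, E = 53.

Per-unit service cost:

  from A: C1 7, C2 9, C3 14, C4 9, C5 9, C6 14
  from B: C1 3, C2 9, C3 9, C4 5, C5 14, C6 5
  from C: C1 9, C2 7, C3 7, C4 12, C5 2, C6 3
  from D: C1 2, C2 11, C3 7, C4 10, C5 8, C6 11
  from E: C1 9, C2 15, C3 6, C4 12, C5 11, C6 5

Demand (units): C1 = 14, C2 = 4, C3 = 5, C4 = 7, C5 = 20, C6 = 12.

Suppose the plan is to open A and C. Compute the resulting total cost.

Each district is assigned to its cheapest site among the open ones.
{A, C}: C1→A 7·14=98, C2→C 7·4=28, C3→C 7·5=35, C4→A 9·7=63, C5→C 2·20=40, C6→C 3·12=36. Service 300; fixed 334; total 634.

Total cost: 634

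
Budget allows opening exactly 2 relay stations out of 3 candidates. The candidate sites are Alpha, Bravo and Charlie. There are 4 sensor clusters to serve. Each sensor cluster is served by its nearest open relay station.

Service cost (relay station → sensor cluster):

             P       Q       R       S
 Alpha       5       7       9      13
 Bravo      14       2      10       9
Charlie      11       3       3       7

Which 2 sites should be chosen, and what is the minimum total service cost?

With exactly 2 open, each sensor cluster uses its cheapest among the chosen.
{Alpha, Charlie}: P→Alpha 5, Q→Charlie 3, R→Charlie 3, S→Charlie 7. Service cost 18.
{Bravo, Charlie}: service cost 23
{Alpha, Bravo}: service cost 25
Among all 3 size-2 choices, {Alpha, Charlie} is lowest.

Choose Alpha and Charlie; total service cost 18.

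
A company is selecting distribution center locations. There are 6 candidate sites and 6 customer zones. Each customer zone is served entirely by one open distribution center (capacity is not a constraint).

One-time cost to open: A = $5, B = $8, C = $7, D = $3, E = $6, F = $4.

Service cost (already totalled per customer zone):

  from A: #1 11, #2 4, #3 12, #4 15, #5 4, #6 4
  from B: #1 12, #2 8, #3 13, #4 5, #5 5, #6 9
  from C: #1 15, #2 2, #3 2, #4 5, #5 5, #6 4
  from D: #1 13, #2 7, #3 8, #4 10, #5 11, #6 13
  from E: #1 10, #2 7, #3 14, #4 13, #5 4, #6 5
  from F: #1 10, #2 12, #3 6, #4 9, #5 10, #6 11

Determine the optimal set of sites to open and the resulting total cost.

Open C and F; minimum total cost 39.

For any fixed open set, each customer zone goes to its cheapest open site; total = fixed + service.
{C, F}: #1→F 10, #2→C 2, #3→C 2, #4→C 5, #5→C 5, #6→C 4. Service 28; fixed 11; total 39.
{A, C}: service 28 + fixed 12 = 40
{C}: service 33 + fixed 7 = 40
{A, B, C, D, E, F}: service 27 + fixed 33 = 60
No other subset beats 39.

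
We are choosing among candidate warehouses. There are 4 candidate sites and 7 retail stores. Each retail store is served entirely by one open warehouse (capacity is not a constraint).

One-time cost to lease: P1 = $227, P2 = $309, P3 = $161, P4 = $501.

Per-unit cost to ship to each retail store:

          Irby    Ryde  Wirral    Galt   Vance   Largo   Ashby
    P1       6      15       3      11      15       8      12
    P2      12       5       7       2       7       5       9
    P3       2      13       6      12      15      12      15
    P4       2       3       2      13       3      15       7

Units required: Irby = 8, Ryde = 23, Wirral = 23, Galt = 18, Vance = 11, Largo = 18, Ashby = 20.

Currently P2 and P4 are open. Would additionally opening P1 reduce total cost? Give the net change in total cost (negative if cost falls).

No — net change +227 (cost rises by 227).

Current service cost with {P2, P4}: 430.
Adding P1: each retail store re-picks its cheapest; new service cost 430, saving 0.
Extra fixed cost: 227. Net change = 227 − 0 = 227.
(Totals: 1240 → 1467.)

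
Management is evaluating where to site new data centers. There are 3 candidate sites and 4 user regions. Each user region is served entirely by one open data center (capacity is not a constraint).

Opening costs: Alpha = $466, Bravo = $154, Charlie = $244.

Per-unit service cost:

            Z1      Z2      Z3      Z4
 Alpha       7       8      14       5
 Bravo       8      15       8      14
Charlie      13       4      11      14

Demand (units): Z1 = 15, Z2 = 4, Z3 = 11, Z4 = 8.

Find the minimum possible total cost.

For any fixed open set, each user region goes to its cheapest open site; total = fixed + service.
{Bravo}: Z1→Bravo 8·15=120, Z2→Bravo 15·4=60, Z3→Bravo 8·11=88, Z4→Bravo 14·8=112. Service 380; fixed 154; total 534.
{Charlie}: Z1→Charlie 13·15=195, Z2→Charlie 4·4=16, Z3→Charlie 11·11=121, Z4→Charlie 14·8=112. Service 444; fixed 244; total 688.
{Bravo, Charlie}: Z1→Bravo 8·15=120, Z2→Charlie 4·4=16, Z3→Bravo 8·11=88, Z4→Bravo 14·8=112. Service 336; fixed 398; total 734.
{Alpha, Bravo, Charlie}: service 249 + fixed 864 = 1113
No other subset beats 534.

Minimum total cost: 534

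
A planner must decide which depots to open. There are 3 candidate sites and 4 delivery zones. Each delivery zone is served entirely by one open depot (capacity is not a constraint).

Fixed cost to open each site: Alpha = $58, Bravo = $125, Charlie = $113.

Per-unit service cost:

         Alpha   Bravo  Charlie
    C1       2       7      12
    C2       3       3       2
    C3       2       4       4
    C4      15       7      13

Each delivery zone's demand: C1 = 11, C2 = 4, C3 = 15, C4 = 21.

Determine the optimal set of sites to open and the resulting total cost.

Open Alpha and Bravo; minimum total cost 394.

For any fixed open set, each delivery zone goes to its cheapest open site; total = fixed + service.
{Alpha, Bravo}: C1→Alpha 2·11=22, C2→Alpha 3·4=12, C3→Alpha 2·15=30, C4→Bravo 7·21=147. Service 211; fixed 183; total 394.
{Bravo}: C1→Bravo 7·11=77, C2→Bravo 3·4=12, C3→Bravo 4·15=60, C4→Bravo 7·21=147. Service 296; fixed 125; total 421.
{Alpha}: service 379 + fixed 58 = 437
{Alpha, Bravo, Charlie}: service 207 + fixed 296 = 503
No other subset beats 394.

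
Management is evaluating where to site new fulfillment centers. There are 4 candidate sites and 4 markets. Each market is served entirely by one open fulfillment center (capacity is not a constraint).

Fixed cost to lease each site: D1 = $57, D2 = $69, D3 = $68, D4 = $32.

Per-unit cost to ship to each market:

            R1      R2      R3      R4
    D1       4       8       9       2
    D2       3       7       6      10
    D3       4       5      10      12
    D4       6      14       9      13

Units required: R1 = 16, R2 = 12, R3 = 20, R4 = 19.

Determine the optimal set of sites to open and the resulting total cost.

Open D1 and D2; minimum total cost 416.

For any fixed open set, each market goes to its cheapest open site; total = fixed + service.
{D1, D2}: R1→D2 3·16=48, R2→D2 7·12=84, R3→D2 6·20=120, R4→D1 2·19=38. Service 290; fixed 126; total 416.
{D1}: service 378 + fixed 57 = 435
{D1, D2, D4}: R1→D2 3·16=48, R2→D2 7·12=84, R3→D2 6·20=120, R4→D1 2·19=38. Service 290; fixed 158; total 448.
{D1, D2, D3, D4}: service 266 + fixed 226 = 492
No other subset beats 416.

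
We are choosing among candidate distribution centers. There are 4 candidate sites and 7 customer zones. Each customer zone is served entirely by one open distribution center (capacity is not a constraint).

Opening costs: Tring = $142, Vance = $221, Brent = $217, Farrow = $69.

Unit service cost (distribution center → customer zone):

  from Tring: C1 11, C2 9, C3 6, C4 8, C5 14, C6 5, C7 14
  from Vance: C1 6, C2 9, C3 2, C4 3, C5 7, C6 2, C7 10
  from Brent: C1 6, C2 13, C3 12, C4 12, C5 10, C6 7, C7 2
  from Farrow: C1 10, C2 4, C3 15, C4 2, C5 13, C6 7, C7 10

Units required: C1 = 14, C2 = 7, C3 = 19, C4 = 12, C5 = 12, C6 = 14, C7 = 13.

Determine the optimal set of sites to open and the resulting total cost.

Open Vance only; minimum total cost 684.

For any fixed open set, each customer zone goes to its cheapest open site; total = fixed + service.
{Vance}: C1→Vance 6·14=84, C2→Vance 9·7=63, C3→Vance 2·19=38, C4→Vance 3·12=36, C5→Vance 7·12=84, C6→Vance 2·14=28, C7→Vance 10·13=130. Service 463; fixed 221; total 684.
{Vance, Farrow}: C1→Vance 6·14=84, C2→Farrow 4·7=28, C3→Vance 2·19=38, C4→Farrow 2·12=24, C5→Vance 7·12=84, C6→Vance 2·14=28, C7→Vance 10·13=130. Service 416; fixed 290; total 706.
{Vance, Brent}: C1→Vance 6·14=84, C2→Vance 9·7=63, C3→Vance 2·19=38, C4→Vance 3·12=36, C5→Vance 7·12=84, C6→Vance 2·14=28, C7→Brent 2·13=26. Service 359; fixed 438; total 797.
{Tring, Vance, Brent, Farrow}: service 312 + fixed 649 = 961
(All 15 nonempty subsets were checked; Vance only is lowest.)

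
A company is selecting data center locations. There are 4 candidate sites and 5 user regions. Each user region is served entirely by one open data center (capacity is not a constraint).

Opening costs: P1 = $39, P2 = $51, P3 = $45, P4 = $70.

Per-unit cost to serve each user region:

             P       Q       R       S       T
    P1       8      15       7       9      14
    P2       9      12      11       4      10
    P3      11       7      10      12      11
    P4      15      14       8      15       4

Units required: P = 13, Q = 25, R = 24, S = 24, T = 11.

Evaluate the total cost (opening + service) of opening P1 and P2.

Each user region is assigned to its cheapest site among the open ones.
{P1, P2}: P→P1 8·13=104, Q→P2 12·25=300, R→P1 7·24=168, S→P2 4·24=96, T→P2 10·11=110. Service 778; fixed 90; total 868.

Total cost: 868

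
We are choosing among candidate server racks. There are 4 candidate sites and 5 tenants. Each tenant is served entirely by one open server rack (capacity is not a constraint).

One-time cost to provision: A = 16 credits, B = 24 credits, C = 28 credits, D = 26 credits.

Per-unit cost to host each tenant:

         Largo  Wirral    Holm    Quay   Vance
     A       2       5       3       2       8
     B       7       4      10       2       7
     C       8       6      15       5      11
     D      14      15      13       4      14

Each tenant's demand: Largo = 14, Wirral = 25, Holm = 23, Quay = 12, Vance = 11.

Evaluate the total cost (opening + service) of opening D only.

Total cost: 1098

Each tenant is assigned to its cheapest site among the open ones.
{D}: Largo→D 14·14=196, Wirral→D 15·25=375, Holm→D 13·23=299, Quay→D 4·12=48, Vance→D 14·11=154. Service 1072; fixed 26; total 1098.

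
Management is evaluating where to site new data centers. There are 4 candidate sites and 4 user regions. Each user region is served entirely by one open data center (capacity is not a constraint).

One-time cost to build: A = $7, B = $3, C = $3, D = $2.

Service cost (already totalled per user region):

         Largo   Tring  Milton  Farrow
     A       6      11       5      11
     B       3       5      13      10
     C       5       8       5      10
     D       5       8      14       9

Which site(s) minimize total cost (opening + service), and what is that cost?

For any fixed open set, each user region goes to its cheapest open site; total = fixed + service.
{B, C}: Largo→B 3, Tring→B 5, Milton→C 5, Farrow→B 10. Service 23; fixed 6; total 29.
{B, C, D}: service 22 + fixed 8 = 30
{C}: Largo→C 5, Tring→C 8, Milton→C 5, Farrow→C 10. Service 28; fixed 3; total 31.
{A, B, C, D}: service 22 + fixed 15 = 37
(All 15 nonempty subsets were checked; B and C is lowest.)

Open B and C; minimum total cost 29.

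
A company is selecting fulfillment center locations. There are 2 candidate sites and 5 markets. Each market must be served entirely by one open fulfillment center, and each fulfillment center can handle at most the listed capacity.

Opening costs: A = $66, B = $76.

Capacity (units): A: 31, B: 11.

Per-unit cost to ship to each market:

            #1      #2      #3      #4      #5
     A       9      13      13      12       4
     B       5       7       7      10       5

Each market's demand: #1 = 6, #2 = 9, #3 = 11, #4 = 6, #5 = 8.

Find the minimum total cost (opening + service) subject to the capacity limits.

Minimum total cost: 494

Open {A, B}: #1→A 9·6=54, #2→A 13·9=117, #3→B 7·11=77, #4→A 12·6=72, #5→A 4·8=32.
Loads: A carries 29/31, B carries 11/11. Service 352; fixed 142; total 494.
Next best feasible plan costs 506.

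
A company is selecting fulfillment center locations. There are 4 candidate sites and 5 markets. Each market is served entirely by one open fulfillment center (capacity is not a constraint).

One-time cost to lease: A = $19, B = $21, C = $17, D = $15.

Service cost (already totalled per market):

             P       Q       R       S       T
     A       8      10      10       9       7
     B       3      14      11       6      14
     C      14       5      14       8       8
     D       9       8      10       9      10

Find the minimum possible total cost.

For any fixed open set, each market goes to its cheapest open site; total = fixed + service.
{D}: P→D 9, Q→D 8, R→D 10, S→D 9, T→D 10. Service 46; fixed 15; total 61.
{A}: P→A 8, Q→A 10, R→A 10, S→A 9, T→A 7. Service 44; fixed 19; total 63.
{C}: service 49 + fixed 17 = 66
{A, B, C, D}: P→B 3, Q→C 5, R→A 10, S→B 6, T→A 7. Service 31; fixed 72; total 103.
No other subset beats 61.

Minimum total cost: 61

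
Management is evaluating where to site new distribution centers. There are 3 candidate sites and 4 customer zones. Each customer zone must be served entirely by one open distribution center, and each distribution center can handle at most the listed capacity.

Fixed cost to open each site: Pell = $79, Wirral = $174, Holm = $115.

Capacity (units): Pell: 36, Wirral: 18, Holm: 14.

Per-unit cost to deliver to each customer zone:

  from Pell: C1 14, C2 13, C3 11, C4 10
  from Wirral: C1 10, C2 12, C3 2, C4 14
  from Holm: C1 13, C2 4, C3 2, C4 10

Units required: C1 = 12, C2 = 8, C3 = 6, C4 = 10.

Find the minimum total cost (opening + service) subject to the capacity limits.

Minimum total cost: 506

Open {Pell, Holm}: C1→Pell 14·12=168, C2→Holm 4·8=32, C3→Holm 2·6=12, C4→Pell 10·10=100.
Loads: Pell carries 22/36, Holm carries 14/14. Service 312; fixed 194; total 506.
Next best feasible plan costs 517.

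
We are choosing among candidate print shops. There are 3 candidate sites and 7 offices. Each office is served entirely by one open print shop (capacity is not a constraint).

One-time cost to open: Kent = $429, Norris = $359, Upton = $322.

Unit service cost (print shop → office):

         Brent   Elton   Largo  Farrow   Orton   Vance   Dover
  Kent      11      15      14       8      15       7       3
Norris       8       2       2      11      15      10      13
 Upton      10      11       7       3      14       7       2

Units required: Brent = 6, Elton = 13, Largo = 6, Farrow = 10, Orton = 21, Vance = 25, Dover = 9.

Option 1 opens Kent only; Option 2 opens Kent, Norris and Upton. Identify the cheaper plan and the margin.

Option 1 is cheaper by 342.

Option 1: {Kent}: Brent→Kent 11·6=66, Elton→Kent 15·13=195, Largo→Kent 14·6=84, Farrow→Kent 8·10=80, Orton→Kent 15·21=315, Vance→Kent 7·25=175, Dover→Kent 3·9=27. Service 942; fixed 429; total 1371.
Option 2: {Kent, Norris, Upton}: Brent→Norris 8·6=48, Elton→Norris 2·13=26, Largo→Norris 2·6=12, Farrow→Upton 3·10=30, Orton→Upton 14·21=294, Vance→Kent 7·25=175, Dover→Upton 2·9=18. Service 603; fixed 1110; total 1713.
Difference: |1371 − 1713| = 342.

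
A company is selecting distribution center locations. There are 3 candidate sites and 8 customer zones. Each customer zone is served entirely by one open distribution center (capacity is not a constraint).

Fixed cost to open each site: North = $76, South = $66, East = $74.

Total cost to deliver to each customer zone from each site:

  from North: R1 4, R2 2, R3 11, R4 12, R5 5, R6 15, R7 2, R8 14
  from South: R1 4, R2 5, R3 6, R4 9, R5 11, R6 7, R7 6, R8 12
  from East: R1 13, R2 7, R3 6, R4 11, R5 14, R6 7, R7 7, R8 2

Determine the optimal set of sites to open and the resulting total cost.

Open South only; minimum total cost 126.

For any fixed open set, each customer zone goes to its cheapest open site; total = fixed + service.
{South}: R1→South 4, R2→South 5, R3→South 6, R4→South 9, R5→South 11, R6→South 7, R7→South 6, R8→South 12. Service 60; fixed 66; total 126.
{North}: R1→North 4, R2→North 2, R3→North 11, R4→North 12, R5→North 5, R6→North 15, R7→North 2, R8→North 14. Service 65; fixed 76; total 141.
{East}: service 67 + fixed 74 = 141
{North, South, East}: service 37 + fixed 216 = 253
No other subset beats 126.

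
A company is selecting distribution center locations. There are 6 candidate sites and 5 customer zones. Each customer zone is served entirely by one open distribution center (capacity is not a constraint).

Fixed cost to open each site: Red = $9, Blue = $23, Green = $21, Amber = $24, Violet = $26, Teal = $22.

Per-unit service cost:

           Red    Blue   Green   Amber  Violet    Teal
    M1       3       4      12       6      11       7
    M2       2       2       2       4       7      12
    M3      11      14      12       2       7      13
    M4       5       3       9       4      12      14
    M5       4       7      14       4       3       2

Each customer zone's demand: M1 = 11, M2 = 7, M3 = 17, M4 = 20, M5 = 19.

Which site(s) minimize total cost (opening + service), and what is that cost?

For any fixed open set, each customer zone goes to its cheapest open site; total = fixed + service.
{Red, Amber, Teal}: M1→Red 3·11=33, M2→Red 2·7=14, M3→Amber 2·17=34, M4→Amber 4·20=80, M5→Teal 2·19=38. Service 199; fixed 55; total 254.
{Red, Blue, Amber, Teal}: M1→Red 3·11=33, M2→Red 2·7=14, M3→Amber 2·17=34, M4→Blue 3·20=60, M5→Teal 2·19=38. Service 179; fixed 78; total 257.
{Blue, Amber, Teal}: service 190 + fixed 69 = 259
{Red, Blue, Green, Amber, Violet, Teal}: M1→Red 3·11=33, M2→Red 2·7=14, M3→Amber 2·17=34, M4→Blue 3·20=60, M5→Teal 2·19=38. Service 179; fixed 125; total 304.
No other subset beats 254.

Open Red, Amber and Teal; minimum total cost 254.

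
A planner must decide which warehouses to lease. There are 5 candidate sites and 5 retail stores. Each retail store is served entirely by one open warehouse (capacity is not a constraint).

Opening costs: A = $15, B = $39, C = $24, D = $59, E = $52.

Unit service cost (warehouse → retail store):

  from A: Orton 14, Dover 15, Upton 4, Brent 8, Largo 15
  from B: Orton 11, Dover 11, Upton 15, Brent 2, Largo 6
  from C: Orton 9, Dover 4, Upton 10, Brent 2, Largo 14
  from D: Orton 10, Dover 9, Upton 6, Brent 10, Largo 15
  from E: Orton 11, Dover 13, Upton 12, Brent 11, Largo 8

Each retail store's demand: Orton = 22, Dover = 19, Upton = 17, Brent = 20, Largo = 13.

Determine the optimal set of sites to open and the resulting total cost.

For any fixed open set, each retail store goes to its cheapest open site; total = fixed + service.
{A, B, C}: Orton→C 9·22=198, Dover→C 4·19=76, Upton→A 4·17=68, Brent→B 2·20=40, Largo→B 6·13=78. Service 460; fixed 78; total 538.
{A, C, E}: Orton→C 9·22=198, Dover→C 4·19=76, Upton→A 4·17=68, Brent→C 2·20=40, Largo→E 8·13=104. Service 486; fixed 91; total 577.
{A, B, C, E}: service 460 + fixed 130 = 590
{A, B, C, D, E}: service 460 + fixed 189 = 649
No other subset beats 538.

Open A, B and C; minimum total cost 538.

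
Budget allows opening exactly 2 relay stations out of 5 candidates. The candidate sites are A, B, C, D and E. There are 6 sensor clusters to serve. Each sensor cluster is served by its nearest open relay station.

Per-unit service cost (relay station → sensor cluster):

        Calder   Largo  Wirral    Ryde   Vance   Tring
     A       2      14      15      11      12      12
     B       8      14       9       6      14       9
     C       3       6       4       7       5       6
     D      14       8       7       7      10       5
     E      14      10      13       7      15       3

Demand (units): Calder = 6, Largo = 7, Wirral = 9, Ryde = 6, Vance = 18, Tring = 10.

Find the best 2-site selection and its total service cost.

With exactly 2 open, each sensor cluster uses its cheapest among the chosen.
{C, E}: Calder→C 3·6=18, Largo→C 6·7=42, Wirral→C 4·9=36, Ryde→C 7·6=42, Vance→C 5·18=90, Tring→E 3·10=30. Service cost 258.
{C, D}: service cost 278
{A, C}: service cost 282
Among all 10 size-2 choices, {C, E} is lowest.

Choose C and E; total service cost 258.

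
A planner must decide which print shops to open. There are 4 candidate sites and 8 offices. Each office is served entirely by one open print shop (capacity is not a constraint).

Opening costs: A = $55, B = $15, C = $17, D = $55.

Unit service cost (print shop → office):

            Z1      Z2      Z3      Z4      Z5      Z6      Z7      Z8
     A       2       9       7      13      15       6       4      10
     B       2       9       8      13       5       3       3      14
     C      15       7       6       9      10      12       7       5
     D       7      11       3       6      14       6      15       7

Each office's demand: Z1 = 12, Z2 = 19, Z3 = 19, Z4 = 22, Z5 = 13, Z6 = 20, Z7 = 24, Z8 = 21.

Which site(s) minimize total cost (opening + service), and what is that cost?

For any fixed open set, each office goes to its cheapest open site; total = fixed + service.
{B, C, D}: Z1→B 2·12=24, Z2→C 7·19=133, Z3→D 3·19=57, Z4→D 6·22=132, Z5→B 5·13=65, Z6→B 3·20=60, Z7→B 3·24=72, Z8→C 5·21=105. Service 648; fixed 87; total 735.
{A, B, C, D}: service 648 + fixed 142 = 790
{B, D}: service 728 + fixed 70 = 798
{B}: Z1→B 2·12=24, Z2→B 9·19=171, Z3→B 8·19=152, Z4→B 13·22=286, Z5→B 5·13=65, Z6→B 3·20=60, Z7→B 3·24=72, Z8→B 14·21=294. Service 1124; fixed 15; total 1139.
(All 15 nonempty subsets were checked; B, C and D is lowest.)

Open B, C and D; minimum total cost 735.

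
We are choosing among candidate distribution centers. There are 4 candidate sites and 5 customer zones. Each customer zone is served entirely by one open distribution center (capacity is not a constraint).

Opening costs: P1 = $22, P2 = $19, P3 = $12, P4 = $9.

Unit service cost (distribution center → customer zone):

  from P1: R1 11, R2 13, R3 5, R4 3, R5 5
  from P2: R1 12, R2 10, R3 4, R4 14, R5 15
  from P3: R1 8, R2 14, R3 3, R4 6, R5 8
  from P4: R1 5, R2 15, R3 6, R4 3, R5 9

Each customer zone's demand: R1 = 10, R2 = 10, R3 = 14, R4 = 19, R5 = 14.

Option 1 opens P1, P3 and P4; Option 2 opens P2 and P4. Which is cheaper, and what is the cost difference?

Option 1 is cheaper by 25.

Option 1: {P1, P3, P4}: R1→P4 5·10=50, R2→P1 13·10=130, R3→P3 3·14=42, R4→P1 3·19=57, R5→P1 5·14=70. Service 349; fixed 43; total 392.
Option 2: {P2, P4}: R1→P4 5·10=50, R2→P2 10·10=100, R3→P2 4·14=56, R4→P4 3·19=57, R5→P4 9·14=126. Service 389; fixed 28; total 417.
Difference: |392 − 417| = 25.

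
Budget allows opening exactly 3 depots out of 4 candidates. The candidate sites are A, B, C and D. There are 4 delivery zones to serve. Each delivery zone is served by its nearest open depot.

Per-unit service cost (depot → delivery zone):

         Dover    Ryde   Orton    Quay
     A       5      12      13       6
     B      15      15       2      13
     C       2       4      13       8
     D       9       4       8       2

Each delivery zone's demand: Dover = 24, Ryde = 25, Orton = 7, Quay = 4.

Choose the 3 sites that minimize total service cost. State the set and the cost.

Choose B, C and D; total service cost 170.

With exactly 3 open, each delivery zone uses its cheapest among the chosen.
{B, C, D}: Dover→C 2·24=48, Ryde→C 4·25=100, Orton→B 2·7=14, Quay→D 2·4=8. Service cost 170.
{A, B, C}: service cost 186
{A, C, D}: service cost 212
Among all 4 size-3 choices, {B, C, D} is lowest.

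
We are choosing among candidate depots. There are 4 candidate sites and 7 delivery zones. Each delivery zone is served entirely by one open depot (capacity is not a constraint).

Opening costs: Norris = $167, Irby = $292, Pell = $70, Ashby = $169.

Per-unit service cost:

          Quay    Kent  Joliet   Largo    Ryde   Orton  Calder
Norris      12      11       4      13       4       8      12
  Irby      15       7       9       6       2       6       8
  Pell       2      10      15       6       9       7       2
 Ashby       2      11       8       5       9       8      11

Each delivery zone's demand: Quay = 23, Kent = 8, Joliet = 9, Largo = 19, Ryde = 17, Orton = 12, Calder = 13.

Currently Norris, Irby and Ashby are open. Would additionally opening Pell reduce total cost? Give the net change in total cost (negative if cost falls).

Yes — net change −8 (cost falls by 8).

Current service cost with {Norris, Irby, Ashby}: 443.
Adding Pell: each delivery zone re-picks its cheapest; new service cost 365, saving 78.
Extra fixed cost: 70. Net change = 70 − 78 = -8.
(Totals: 1071 → 1063.)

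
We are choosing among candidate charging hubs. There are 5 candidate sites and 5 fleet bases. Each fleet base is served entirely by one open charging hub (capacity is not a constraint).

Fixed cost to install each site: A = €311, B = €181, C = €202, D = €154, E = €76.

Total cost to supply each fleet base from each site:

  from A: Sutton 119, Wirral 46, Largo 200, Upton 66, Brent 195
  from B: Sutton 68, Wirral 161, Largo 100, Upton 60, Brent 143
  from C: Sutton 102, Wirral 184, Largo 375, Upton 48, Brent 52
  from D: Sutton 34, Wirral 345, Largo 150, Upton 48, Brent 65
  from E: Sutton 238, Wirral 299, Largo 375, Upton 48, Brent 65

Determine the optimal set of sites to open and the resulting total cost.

Open B and E; minimum total cost 699.

For any fixed open set, each fleet base goes to its cheapest open site; total = fixed + service.
{B, E}: Sutton→B 68, Wirral→B 161, Largo→B 100, Upton→E 48, Brent→E 65. Service 442; fixed 257; total 699.
{B}: service 532 + fixed 181 = 713
{B, D}: Sutton→D 34, Wirral→B 161, Largo→B 100, Upton→D 48, Brent→D 65. Service 408; fixed 335; total 743.
{A, B, C, D, E}: service 280 + fixed 924 = 1204
No other subset beats 699.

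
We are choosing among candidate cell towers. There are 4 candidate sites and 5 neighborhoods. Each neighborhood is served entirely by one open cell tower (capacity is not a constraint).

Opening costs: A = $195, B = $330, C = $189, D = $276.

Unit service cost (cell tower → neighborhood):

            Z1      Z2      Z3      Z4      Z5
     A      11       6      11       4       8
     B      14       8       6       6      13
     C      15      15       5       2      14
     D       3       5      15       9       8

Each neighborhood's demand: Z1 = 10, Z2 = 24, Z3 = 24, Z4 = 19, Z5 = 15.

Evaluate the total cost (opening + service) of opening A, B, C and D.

Each neighborhood is assigned to its cheapest site among the open ones.
{A, B, C, D}: Z1→D 3·10=30, Z2→D 5·24=120, Z3→C 5·24=120, Z4→C 2·19=38, Z5→A 8·15=120. Service 428; fixed 990; total 1418.

Total cost: 1418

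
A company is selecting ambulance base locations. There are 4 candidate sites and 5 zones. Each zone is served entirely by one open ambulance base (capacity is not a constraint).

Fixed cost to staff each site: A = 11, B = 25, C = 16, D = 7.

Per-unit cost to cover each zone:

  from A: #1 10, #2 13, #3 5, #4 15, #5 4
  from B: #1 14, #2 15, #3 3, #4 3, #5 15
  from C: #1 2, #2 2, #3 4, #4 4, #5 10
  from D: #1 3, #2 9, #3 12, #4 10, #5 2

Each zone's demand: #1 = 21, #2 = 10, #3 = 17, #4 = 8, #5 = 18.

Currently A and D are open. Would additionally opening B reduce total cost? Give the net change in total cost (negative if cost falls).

Current service cost with {A, D}: 354.
Adding B: each zone re-picks its cheapest; new service cost 264, saving 90.
Extra fixed cost: 25. Net change = 25 − 90 = -65.
(Totals: 372 → 307.)

Yes — net change −65 (cost falls by 65).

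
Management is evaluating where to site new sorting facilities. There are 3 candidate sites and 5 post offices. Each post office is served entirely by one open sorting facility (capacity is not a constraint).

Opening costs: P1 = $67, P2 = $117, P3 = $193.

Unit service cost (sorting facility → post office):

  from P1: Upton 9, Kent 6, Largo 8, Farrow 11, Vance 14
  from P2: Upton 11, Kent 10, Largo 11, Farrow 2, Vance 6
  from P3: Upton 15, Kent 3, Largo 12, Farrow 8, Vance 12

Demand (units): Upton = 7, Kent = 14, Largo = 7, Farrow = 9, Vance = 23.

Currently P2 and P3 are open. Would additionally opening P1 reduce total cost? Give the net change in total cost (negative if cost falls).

No — net change +32 (cost rises by 32).

Current service cost with {P2, P3}: 352.
Adding P1: each post office re-picks its cheapest; new service cost 317, saving 35.
Extra fixed cost: 67. Net change = 67 − 35 = 32.
(Totals: 662 → 694.)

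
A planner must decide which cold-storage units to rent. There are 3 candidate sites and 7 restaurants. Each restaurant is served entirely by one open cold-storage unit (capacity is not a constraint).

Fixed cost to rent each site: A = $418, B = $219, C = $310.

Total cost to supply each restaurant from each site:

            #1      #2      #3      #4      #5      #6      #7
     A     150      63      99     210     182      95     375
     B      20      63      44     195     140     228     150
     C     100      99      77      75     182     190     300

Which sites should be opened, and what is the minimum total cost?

For any fixed open set, each restaurant goes to its cheapest open site; total = fixed + service.
{B}: #1→B 20, #2→B 63, #3→B 44, #4→B 195, #5→B 140, #6→B 228, #7→B 150. Service 840; fixed 219; total 1059.
{B, C}: service 682 + fixed 529 = 1211
{C}: service 1023 + fixed 310 = 1333
{A, B, C}: service 587 + fixed 947 = 1534
No other subset beats 1059.

Open B only; minimum total cost 1059.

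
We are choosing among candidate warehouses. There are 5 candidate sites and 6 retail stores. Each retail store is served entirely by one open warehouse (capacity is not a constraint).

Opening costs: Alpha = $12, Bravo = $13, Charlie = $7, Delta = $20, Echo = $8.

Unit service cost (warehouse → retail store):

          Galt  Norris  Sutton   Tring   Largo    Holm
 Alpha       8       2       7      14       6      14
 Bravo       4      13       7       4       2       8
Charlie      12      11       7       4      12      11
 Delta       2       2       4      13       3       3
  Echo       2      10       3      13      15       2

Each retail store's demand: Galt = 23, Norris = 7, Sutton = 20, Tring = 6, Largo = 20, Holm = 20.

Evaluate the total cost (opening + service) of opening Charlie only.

Each retail store is assigned to its cheapest site among the open ones.
{Charlie}: Galt→Charlie 12·23=276, Norris→Charlie 11·7=77, Sutton→Charlie 7·20=140, Tring→Charlie 4·6=24, Largo→Charlie 12·20=240, Holm→Charlie 11·20=220. Service 977; fixed 7; total 984.

Total cost: 984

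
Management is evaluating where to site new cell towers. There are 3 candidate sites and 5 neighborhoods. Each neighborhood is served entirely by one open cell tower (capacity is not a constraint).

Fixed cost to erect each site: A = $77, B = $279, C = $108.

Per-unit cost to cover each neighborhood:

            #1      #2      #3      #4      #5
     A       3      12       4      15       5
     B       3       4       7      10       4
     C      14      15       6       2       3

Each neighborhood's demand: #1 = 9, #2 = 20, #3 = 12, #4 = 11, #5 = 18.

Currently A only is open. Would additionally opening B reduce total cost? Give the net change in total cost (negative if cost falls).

No — net change +46 (cost rises by 46).

Current service cost with {A}: 570.
Adding B: each neighborhood re-picks its cheapest; new service cost 337, saving 233.
Extra fixed cost: 279. Net change = 279 − 233 = 46.
(Totals: 647 → 693.)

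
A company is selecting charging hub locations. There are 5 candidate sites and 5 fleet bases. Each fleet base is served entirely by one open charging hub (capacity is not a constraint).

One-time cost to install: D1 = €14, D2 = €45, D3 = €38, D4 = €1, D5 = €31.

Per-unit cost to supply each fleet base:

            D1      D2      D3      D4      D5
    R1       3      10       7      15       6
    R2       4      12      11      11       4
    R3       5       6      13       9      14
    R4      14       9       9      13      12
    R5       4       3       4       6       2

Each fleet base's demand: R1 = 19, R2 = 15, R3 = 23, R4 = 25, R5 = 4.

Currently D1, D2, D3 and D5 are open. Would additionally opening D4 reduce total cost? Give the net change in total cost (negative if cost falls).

No — net change +1 (cost rises by 1).

Current service cost with {D1, D2, D3, D5}: 465.
Adding D4: each fleet base re-picks its cheapest; new service cost 465, saving 0.
Extra fixed cost: 1. Net change = 1 − 0 = 1.
(Totals: 593 → 594.)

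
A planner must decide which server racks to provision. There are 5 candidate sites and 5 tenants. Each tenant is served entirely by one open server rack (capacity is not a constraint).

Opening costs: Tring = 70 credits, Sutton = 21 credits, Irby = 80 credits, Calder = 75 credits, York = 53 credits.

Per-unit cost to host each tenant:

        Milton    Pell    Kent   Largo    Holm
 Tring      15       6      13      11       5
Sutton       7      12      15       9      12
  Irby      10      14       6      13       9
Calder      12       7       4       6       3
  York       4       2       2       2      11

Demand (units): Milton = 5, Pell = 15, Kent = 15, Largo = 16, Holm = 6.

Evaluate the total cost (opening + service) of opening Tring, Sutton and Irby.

Each tenant is assigned to its cheapest site among the open ones.
{Tring, Sutton, Irby}: Milton→Sutton 7·5=35, Pell→Tring 6·15=90, Kent→Irby 6·15=90, Largo→Sutton 9·16=144, Holm→Tring 5·6=30. Service 389; fixed 171; total 560.

Total cost: 560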